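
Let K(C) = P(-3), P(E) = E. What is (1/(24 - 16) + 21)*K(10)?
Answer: -507/8 ≈ -63.375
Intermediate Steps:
K(C) = -3
(1/(24 - 16) + 21)*K(10) = (1/(24 - 16) + 21)*(-3) = (1/8 + 21)*(-3) = (⅛ + 21)*(-3) = (169/8)*(-3) = -507/8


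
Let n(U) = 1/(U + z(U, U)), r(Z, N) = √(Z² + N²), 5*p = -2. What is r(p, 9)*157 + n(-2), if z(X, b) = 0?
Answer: -½ + 157*√2029/5 ≈ 1413.9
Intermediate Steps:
p = -⅖ (p = (⅕)*(-2) = -⅖ ≈ -0.40000)
r(Z, N) = √(N² + Z²)
n(U) = 1/U (n(U) = 1/(U + 0) = 1/U)
r(p, 9)*157 + n(-2) = √(9² + (-⅖)²)*157 + 1/(-2) = √(81 + 4/25)*157 - ½ = √(2029/25)*157 - ½ = (√2029/5)*157 - ½ = 157*√2029/5 - ½ = -½ + 157*√2029/5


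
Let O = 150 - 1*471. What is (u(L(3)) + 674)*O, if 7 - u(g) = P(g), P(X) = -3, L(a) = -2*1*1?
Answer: -219564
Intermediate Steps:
L(a) = -2 (L(a) = -2*1 = -2)
u(g) = 10 (u(g) = 7 - 1*(-3) = 7 + 3 = 10)
O = -321 (O = 150 - 471 = -321)
(u(L(3)) + 674)*O = (10 + 674)*(-321) = 684*(-321) = -219564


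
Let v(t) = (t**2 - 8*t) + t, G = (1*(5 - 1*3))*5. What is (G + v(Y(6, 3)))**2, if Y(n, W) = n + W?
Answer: 784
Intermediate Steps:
Y(n, W) = W + n
G = 10 (G = (1*(5 - 3))*5 = (1*2)*5 = 2*5 = 10)
v(t) = t**2 - 7*t
(G + v(Y(6, 3)))**2 = (10 + (3 + 6)*(-7 + (3 + 6)))**2 = (10 + 9*(-7 + 9))**2 = (10 + 9*2)**2 = (10 + 18)**2 = 28**2 = 784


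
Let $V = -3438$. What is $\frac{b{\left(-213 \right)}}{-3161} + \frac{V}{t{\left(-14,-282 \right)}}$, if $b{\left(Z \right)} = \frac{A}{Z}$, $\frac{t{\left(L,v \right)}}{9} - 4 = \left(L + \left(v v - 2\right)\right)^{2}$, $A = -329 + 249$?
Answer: $- \frac{252989481683}{2128118278864962} \approx -0.00011888$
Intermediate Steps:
$A = -80$
$t{\left(L,v \right)} = 36 + 9 \left(-2 + L + v^{2}\right)^{2}$ ($t{\left(L,v \right)} = 36 + 9 \left(L + \left(v v - 2\right)\right)^{2} = 36 + 9 \left(L + \left(v^{2} - 2\right)\right)^{2} = 36 + 9 \left(L + \left(-2 + v^{2}\right)\right)^{2} = 36 + 9 \left(-2 + L + v^{2}\right)^{2}$)
$b{\left(Z \right)} = - \frac{80}{Z}$
$\frac{b{\left(-213 \right)}}{-3161} + \frac{V}{t{\left(-14,-282 \right)}} = \frac{\left(-80\right) \frac{1}{-213}}{-3161} - \frac{3438}{36 + 9 \left(-2 - 14 + \left(-282\right)^{2}\right)^{2}} = \left(-80\right) \left(- \frac{1}{213}\right) \left(- \frac{1}{3161}\right) - \frac{3438}{36 + 9 \left(-2 - 14 + 79524\right)^{2}} = \frac{80}{213} \left(- \frac{1}{3161}\right) - \frac{3438}{36 + 9 \cdot 79508^{2}} = - \frac{80}{673293} - \frac{3438}{36 + 9 \cdot 6321522064} = - \frac{80}{673293} - \frac{3438}{36 + 56893698576} = - \frac{80}{673293} - \frac{3438}{56893698612} = - \frac{80}{673293} - \frac{191}{3160761034} = - \frac{252989481683}{2128118278864962}$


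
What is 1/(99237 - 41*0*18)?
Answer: 1/99237 ≈ 1.0077e-5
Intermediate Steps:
1/(99237 - 41*0*18) = 1/(99237 + 0*18) = 1/(99237 + 0) = 1/99237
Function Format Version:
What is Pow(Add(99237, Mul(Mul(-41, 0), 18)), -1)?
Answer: Rational(1, 99237) ≈ 1.0077e-5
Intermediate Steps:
Pow(Add(99237, Mul(Mul(-41, 0), 18)), -1) = Pow(Add(99237, Mul(0, 18)), -1) = Pow(Add(99237, 0), -1) = Pow(99237, -1) = Rational(1, 99237)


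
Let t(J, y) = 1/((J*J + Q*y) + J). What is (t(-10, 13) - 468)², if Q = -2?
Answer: 897062401/4096 ≈ 2.1901e+5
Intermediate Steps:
t(J, y) = 1/(J + J² - 2*y) (t(J, y) = 1/((J*J - 2*y) + J) = 1/((J² - 2*y) + J) = 1/(J + J² - 2*y))
(t(-10, 13) - 468)² = (1/(-10 + (-10)² - 2*13) - 468)² = (1/(-10 + 100 - 26) - 468)² = (1/64 - 468)² = (-29951/64)² = 897062401/4096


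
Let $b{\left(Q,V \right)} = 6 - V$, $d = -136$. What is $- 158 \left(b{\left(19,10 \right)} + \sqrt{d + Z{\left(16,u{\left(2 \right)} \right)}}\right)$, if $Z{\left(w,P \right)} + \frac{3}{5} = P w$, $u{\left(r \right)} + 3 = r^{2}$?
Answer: $632 - \frac{474 i \sqrt{335}}{5} \approx 632.0 - 1735.1 i$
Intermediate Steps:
$u{\left(r \right)} = -3 + r^{2}$
$Z{\left(w,P \right)} = - \frac{3}{5} + P w$
$- 158 \left(b{\left(19,10 \right)} + \sqrt{d + Z{\left(16,u{\left(2 \right)} \right)}}\right) = - 158 \left(\left(6 - 10\right) + \sqrt{-136 - \left(\frac{3}{5} - \left(-3 + 2^{2}\right) 16\right)}\right) = - 158 \left(\left(6 - 10\right) + \sqrt{-136 - \left(\frac{3}{5} - \left(-3 + 4\right) 16\right)}\right) = - 158 \left(-4 + \sqrt{-136 + \left(- \frac{3}{5} + 1 \cdot 16\right)}\right) = - 158 \left(-4 + \sqrt{-136 + \left(- \frac{3}{5} + 16\right)}\right) = - 158 \left(-4 + \sqrt{-136 + \frac{77}{5}}\right) = - 158 \left(-4 + \sqrt{- \frac{603}{5}}\right) = - 158 \left(-4 + \frac{3 i \sqrt{335}}{5}\right) = 632 - \frac{474 i \sqrt{335}}{5}$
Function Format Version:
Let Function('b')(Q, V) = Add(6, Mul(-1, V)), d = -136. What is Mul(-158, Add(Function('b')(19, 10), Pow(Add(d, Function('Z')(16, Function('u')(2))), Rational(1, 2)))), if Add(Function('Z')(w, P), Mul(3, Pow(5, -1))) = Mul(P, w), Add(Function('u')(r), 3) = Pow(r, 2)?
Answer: Add(632, Mul(Rational(-474, 5), I, Pow(335, Rational(1, 2)))) ≈ Add(632.00, Mul(-1735.1, I))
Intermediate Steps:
Function('u')(r) = Add(-3, Pow(r, 2))
Function('Z')(w, P) = Add(Rational(-3, 5), Mul(P, w))
Mul(-158, Add(Function('b')(19, 10), Pow(Add(d, Function('Z')(16, Function('u')(2))), Rational(1, 2)))) = Mul(-158, Add(Add(6, Mul(-1, 10)), Pow(Add(-136, Add(Rational(-3, 5), Mul(Add(-3, Pow(2, 2)), 16))), Rational(1, 2)))) = Mul(-158, Add(Add(6, -10), Pow(Add(-136, Add(Rational(-3, 5), Mul(Add(-3, 4), 16))), Rational(1, 2)))) = Mul(-158, Add(-4, Pow(Add(-136, Add(Rational(-3, 5), Mul(1, 16))), Rational(1, 2)))) = Mul(-158, Add(-4, Pow(Add(-136, Add(Rational(-3, 5), 16)), Rational(1, 2)))) = Mul(-158, Add(-4, Pow(Add(-136, Rational(77, 5)), Rational(1, 2)))) = Mul(-158, Add(-4, Pow(Rational(-603, 5), Rational(1, 2)))) = Mul(-158, Add(-4, Mul(Rational(3, 5), I, Pow(335, Rational(1, 2))))) = Add(632, Mul(Rational(-474, 5), I, Pow(335, Rational(1, 2))))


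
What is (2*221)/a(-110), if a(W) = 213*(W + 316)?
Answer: 221/21939 ≈ 0.010073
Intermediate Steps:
a(W) = 67308 + 213*W (a(W) = 213*(316 + W) = 67308 + 213*W)
(2*221)/a(-110) = (2*221)/(67308 + 213*(-110)) = 442/(67308 - 23430) = 442/43878 = 442*(1/43878) = 221/21939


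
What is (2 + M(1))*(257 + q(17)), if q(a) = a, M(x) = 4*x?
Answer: 1644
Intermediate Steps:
(2 + M(1))*(257 + q(17)) = (2 + 4*1)*(257 + 17) = (2 + 4)*274 = 6*274 = 1644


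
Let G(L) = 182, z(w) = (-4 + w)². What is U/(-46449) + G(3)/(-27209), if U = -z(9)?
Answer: -6571/1068327 ≈ -0.0061507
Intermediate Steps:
U = -25 (U = -(-4 + 9)² = -1*5² = -1*25 = -25)
U/(-46449) + G(3)/(-27209) = -25/(-46449) + 182/(-27209) = -25*(-1/46449) + 182*(-1/27209) = 25/46449 - 2/299 = -6571/1068327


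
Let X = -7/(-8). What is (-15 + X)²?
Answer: 12769/64 ≈ 199.52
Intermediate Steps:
X = 7/8 (X = -7*(-⅛) = 7/8 ≈ 0.87500)
(-15 + X)² = (-15 + 7/8)² = (-113/8)² = 12769/64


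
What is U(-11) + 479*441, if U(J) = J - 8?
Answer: 211220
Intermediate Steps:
U(J) = -8 + J
U(-11) + 479*441 = (-8 - 11) + 479*441 = -19 + 211239 = 211220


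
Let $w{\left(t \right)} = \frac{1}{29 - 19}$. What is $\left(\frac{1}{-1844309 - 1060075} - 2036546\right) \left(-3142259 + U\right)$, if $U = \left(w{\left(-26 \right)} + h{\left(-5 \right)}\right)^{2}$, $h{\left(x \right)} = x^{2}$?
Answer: $\frac{371649156226883202167}{58087680} \approx 6.3981 \cdot 10^{12}$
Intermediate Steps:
$w{\left(t \right)} = \frac{1}{10}$
$U = \frac{63001}{100}$ ($U = \left(\frac{1}{10} + \left(-5\right)^{2}\right)^{2} = \left(\frac{1}{10} + 25\right)^{2} = \left(\frac{251}{10}\right)^{2} = \frac{63001}{100} \approx 630.01$)
$\left(\frac{1}{-1844309 - 1060075} - 2036546\right) \left(-3142259 + U\right) = \left(\frac{1}{-1844309 - 1060075} - 2036546\right) \left(-3142259 + \frac{63001}{100}\right) = \left(\frac{1}{-2904384} - 2036546\right) \left(- \frac{314162899}{100}\right) = \left(- \frac{1}{2904384} - 2036546\right) \left(- \frac{314162899}{100}\right) = \left(- \frac{5914911617665}{2904384}\right) \left(- \frac{314162899}{100}\right) = \frac{371649156226883202167}{58087680}$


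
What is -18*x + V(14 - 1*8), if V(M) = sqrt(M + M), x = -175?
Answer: 3150 + 2*sqrt(3) ≈ 3153.5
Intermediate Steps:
V(M) = sqrt(2)*sqrt(M) (V(M) = sqrt(2*M) = sqrt(2)*sqrt(M))
-18*x + V(14 - 1*8) = -18*(-175) + sqrt(2)*sqrt(14 - 1*8) = 3150 + sqrt(2)*sqrt(14 - 8) = 3150 + sqrt(2)*sqrt(6) = 3150 + 2*sqrt(3)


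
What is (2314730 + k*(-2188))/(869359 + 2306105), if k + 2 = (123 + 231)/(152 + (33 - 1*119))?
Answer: 4230179/5821684 ≈ 0.72662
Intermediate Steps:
k = 37/11 (k = -2 + (123 + 231)/(152 + (33 - 1*119)) = -2 + 354/(152 + (33 - 119)) = -2 + 354/(152 - 86) = -2 + 354/66 = -2 + 354*(1/66) = -2 + 59/11 = 37/11 ≈ 3.3636)
(2314730 + k*(-2188))/(869359 + 2306105) = (2314730 + (37/11)*(-2188))/(869359 + 2306105) = (2314730 - 80956/11)/3175464 = (25381074/11)*(1/3175464) = 4230179/5821684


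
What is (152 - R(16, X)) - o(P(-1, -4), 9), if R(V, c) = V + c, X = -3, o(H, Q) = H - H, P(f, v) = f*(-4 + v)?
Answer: 139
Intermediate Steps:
o(H, Q) = 0
(152 - R(16, X)) - o(P(-1, -4), 9) = (152 - (16 - 3)) - 1*0 = (152 - 1*13) + 0 = (152 - 13) + 0 = 139 + 0 = 139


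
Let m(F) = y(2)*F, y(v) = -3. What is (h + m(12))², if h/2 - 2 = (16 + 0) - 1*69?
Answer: 19044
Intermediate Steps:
h = -102 (h = 4 + 2*((16 + 0) - 1*69) = 4 + 2*(16 - 69) = 4 + 2*(-53) = 4 - 106 = -102)
m(F) = -3*F
(h + m(12))² = (-102 - 3*12)² = (-102 - 36)² = (-138)² = 19044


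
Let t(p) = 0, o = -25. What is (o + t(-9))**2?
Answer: 625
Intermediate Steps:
(o + t(-9))**2 = (-25 + 0)**2 = (-25)**2 = 625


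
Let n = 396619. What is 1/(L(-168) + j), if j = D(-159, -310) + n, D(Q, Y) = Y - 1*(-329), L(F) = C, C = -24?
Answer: 1/396614 ≈ 2.5213e-6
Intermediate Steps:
L(F) = -24
D(Q, Y) = 329 + Y (D(Q, Y) = Y + 329 = 329 + Y)
j = 396638 (j = (329 - 310) + 396619 = 19 + 396619 = 396638)
1/(L(-168) + j) = 1/(-24 + 396638) = 1/396614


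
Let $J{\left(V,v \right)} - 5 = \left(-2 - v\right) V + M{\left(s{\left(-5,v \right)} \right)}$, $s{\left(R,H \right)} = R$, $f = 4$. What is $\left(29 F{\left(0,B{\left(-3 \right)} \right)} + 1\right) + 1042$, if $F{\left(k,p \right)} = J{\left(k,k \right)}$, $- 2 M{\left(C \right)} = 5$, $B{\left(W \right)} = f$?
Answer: $\frac{2231}{2} \approx 1115.5$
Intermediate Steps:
$B{\left(W \right)} = 4$
$M{\left(C \right)} = - \frac{5}{2}$ ($M{\left(C \right)} = \left(- \frac{1}{2}\right) 5 = - \frac{5}{2}$)
$J{\left(V,v \right)} = \frac{5}{2} + V \left(-2 - v\right)$ ($J{\left(V,v \right)} = 5 + \left(\left(-2 - v\right) V - \frac{5}{2}\right) = 5 + \left(V \left(-2 - v\right) - \frac{5}{2}\right) = 5 + \left(- \frac{5}{2} + V \left(-2 - v\right)\right) = \frac{5}{2} + V \left(-2 - v\right)$)
$F{\left(k,p \right)} = \frac{5}{2} - k^{2} - 2 k$ ($F{\left(k,p \right)} = \frac{5}{2} - 2 k - k k = \frac{5}{2} - 2 k - k^{2} = \frac{5}{2} - k^{2} - 2 k$)
$\left(29 F{\left(0,B{\left(-3 \right)} \right)} + 1\right) + 1042 = \left(29 \left(\frac{5}{2} - 0^{2} - 0\right) + 1\right) + 1042 = \left(29 \left(\frac{5}{2} - 0 + 0\right) + 1\right) + 1042 = \left(29 \left(\frac{5}{2} + 0 + 0\right) + 1\right) + 1042 = \left(29 \cdot \frac{5}{2} + 1\right) + 1042 = \left(\frac{145}{2} + 1\right) + 1042 = \frac{147}{2} + 1042 = \frac{2231}{2}$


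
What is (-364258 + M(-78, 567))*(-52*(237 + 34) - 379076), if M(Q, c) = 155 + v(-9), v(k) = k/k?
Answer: 143153255136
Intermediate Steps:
v(k) = 1
M(Q, c) = 156 (M(Q, c) = 155 + 1 = 156)
(-364258 + M(-78, 567))*(-52*(237 + 34) - 379076) = (-364258 + 156)*(-52*(237 + 34) - 379076) = -364102*(-52*271 - 379076) = -364102*(-14092 - 379076) = -364102*(-393168) = 143153255136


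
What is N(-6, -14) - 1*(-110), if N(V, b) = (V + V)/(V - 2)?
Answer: 223/2 ≈ 111.50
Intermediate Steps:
N(V, b) = 2*V/(-2 + V) (N(V, b) = (2*V)/(-2 + V) = 2*V/(-2 + V))
N(-6, -14) - 1*(-110) = 2*(-6)/(-2 - 6) - 1*(-110) = 2*(-6)/(-8) + 110 = 2*(-6)*(-1/8) + 110 = 3/2 + 110 = 223/2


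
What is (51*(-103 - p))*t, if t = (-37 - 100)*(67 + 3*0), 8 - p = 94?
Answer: 7958193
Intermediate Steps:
p = -86 (p = 8 - 1*94 = 8 - 94 = -86)
t = -9179 (t = -137*(67 + 0) = -137*67 = -9179)
(51*(-103 - p))*t = (51*(-103 - 1*(-86)))*(-9179) = (51*(-103 + 86))*(-9179) = (51*(-17))*(-9179) = -867*(-9179) = 7958193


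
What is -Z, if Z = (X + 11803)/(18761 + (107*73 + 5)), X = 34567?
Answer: -46370/26577 ≈ -1.7447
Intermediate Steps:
Z = 46370/26577 (Z = (34567 + 11803)/(18761 + (107*73 + 5)) = 46370/(18761 + (7811 + 5)) = 46370/(18761 + 7816) = 46370/26577 ≈ 1.7447)
-Z = -1*46370/26577 = -46370/26577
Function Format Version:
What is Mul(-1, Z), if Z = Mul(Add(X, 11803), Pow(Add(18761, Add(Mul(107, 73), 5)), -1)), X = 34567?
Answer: Rational(-46370, 26577) ≈ -1.7447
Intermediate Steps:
Z = Rational(46370, 26577) (Z = Mul(Add(34567, 11803), Pow(Add(18761, Add(Mul(107, 73), 5)), -1)) = Mul(46370, Pow(Add(18761, Add(7811, 5)), -1)) = Mul(46370, Pow(Add(18761, 7816), -1)) = Mul(46370, Pow(26577, -1)) = Mul(46370, Rational(1, 26577)) = Rational(46370, 26577) ≈ 1.7447)
Mul(-1, Z) = Mul(-1, Rational(46370, 26577)) = Rational(-46370, 26577)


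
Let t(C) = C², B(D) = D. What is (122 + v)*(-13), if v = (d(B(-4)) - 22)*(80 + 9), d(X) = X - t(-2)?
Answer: 33124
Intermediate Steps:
d(X) = -4 + X (d(X) = X - 1*(-2)² = X - 1*4 = X - 4 = -4 + X)
v = -2670 (v = ((-4 - 4) - 22)*(80 + 9) = (-8 - 22)*89 = -30*89 = -2670)
(122 + v)*(-13) = (122 - 2670)*(-13) = -2548*(-13) = 33124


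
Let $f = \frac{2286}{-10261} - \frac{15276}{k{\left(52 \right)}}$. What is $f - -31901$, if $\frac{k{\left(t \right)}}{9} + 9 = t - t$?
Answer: $\frac{8890263637}{277047} \approx 32089.0$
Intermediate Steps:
$k{\left(t \right)} = -81$ ($k{\left(t \right)} = -81 + 9 \left(t - t\right) = -81 + 9 \cdot 0 = -81 + 0 = -81$)
$f = \frac{52187290}{277047}$ ($f = \frac{2286}{-10261} - \frac{15276}{-81} = 2286 \left(- \frac{1}{10261}\right) - - \frac{5092}{27} = - \frac{2286}{10261} + \frac{5092}{27} = \frac{52187290}{277047} \approx 188.37$)
$f - -31901 = \frac{52187290}{277047} - -31901 = \frac{52187290}{277047} + 31901 = \frac{8890263637}{277047}$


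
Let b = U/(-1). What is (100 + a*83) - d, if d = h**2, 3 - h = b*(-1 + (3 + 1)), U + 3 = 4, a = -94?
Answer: -7738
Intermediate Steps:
U = 1 (U = -3 + 4 = 1)
b = -1 (b = 1/(-1) = 1*(-1) = -1)
h = 6 (h = 3 - (-1)*(-1 + (3 + 1)) = 3 - (-1)*(-1 + 4) = 3 - (-1)*3 = 3 - 1*(-3) = 3 + 3 = 6)
d = 36 (d = 6**2 = 36)
(100 + a*83) - d = (100 - 94*83) - 1*36 = (100 - 7802) - 36 = -7702 - 36 = -7738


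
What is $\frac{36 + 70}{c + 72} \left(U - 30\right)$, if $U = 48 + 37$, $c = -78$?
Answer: $- \frac{2915}{3} \approx -971.67$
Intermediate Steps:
$U = 85$
$\frac{36 + 70}{c + 72} \left(U - 30\right) = \frac{36 + 70}{-78 + 72} \left(85 - 30\right) = \frac{106}{-6} \cdot 55 = 106 \left(- \frac{1}{6}\right) 55 = \left(- \frac{53}{3}\right) 55 = - \frac{2915}{3}$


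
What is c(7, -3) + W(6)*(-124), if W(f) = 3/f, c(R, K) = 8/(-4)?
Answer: -64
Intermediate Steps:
c(R, K) = -2 (c(R, K) = 8*(-¼) = -2)
c(7, -3) + W(6)*(-124) = -2 + (3/6)*(-124) = -2 + (3*(⅙))*(-124) = -2 + (½)*(-124) = -2 - 62 = -64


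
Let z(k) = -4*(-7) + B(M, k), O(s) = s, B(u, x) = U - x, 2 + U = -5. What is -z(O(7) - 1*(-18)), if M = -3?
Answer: 4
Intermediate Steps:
U = -7 (U = -2 - 5 = -7)
B(u, x) = -7 - x
z(k) = 21 - k (z(k) = -4*(-7) + (-7 - k) = 28 + (-7 - k) = 21 - k)
-z(O(7) - 1*(-18)) = -(21 - (7 - 1*(-18))) = -(21 - (7 + 18)) = -(21 - 1*25) = -(21 - 25) = -1*(-4) = 4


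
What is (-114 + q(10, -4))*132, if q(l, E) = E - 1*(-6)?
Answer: -14784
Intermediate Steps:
q(l, E) = 6 + E (q(l, E) = E + 6 = 6 + E)
(-114 + q(10, -4))*132 = (-114 + (6 - 4))*132 = (-114 + 2)*132 = -112*132 = -14784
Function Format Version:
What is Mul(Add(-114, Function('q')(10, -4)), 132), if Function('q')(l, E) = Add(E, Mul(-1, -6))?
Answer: -14784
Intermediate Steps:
Function('q')(l, E) = Add(6, E) (Function('q')(l, E) = Add(E, 6) = Add(6, E))
Mul(Add(-114, Function('q')(10, -4)), 132) = Mul(Add(-114, Add(6, -4)), 132) = Mul(Add(-114, 2), 132) = Mul(-112, 132) = -14784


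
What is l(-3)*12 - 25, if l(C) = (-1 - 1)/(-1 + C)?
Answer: -19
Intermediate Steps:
l(C) = -2/(-1 + C)
l(-3)*12 - 25 = -2/(-1 - 3)*12 - 25 = -2/(-4)*12 - 25 = -2*(-1/4)*12 - 25 = (1/2)*12 - 25 = 6 - 25 = -19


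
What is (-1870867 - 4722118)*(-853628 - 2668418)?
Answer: 23220796447310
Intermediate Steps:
(-1870867 - 4722118)*(-853628 - 2668418) = -6592985*(-3522046) = 23220796447310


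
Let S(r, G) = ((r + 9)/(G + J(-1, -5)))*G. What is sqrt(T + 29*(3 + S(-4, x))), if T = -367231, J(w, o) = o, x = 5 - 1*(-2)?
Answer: I*sqrt(1466546)/2 ≈ 605.5*I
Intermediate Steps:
x = 7 (x = 5 + 2 = 7)
S(r, G) = G*(9 + r)/(-5 + G) (S(r, G) = ((r + 9)/(G - 5))*G = ((9 + r)/(-5 + G))*G = G*(9 + r)/(-5 + G))
sqrt(T + 29*(3 + S(-4, x))) = sqrt(-367231 + 29*(3 + 7*(9 - 4)/(-5 + 7))) = sqrt(-367231 + 29*(3 + 7*5/2)) = sqrt(-367231 + 29*(3 + 7*(1/2)*5)) = sqrt(-367231 + 29*(3 + 35/2)) = sqrt(-367231 + 29*(41/2)) = sqrt(-367231 + 1189/2) = sqrt(-733273/2) = I*sqrt(1466546)/2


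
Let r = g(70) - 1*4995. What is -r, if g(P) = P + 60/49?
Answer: 241265/49 ≈ 4923.8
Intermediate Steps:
g(P) = 60/49 + P (g(P) = P + 60*(1/49) = P + 60/49 = 60/49 + P)
r = -241265/49 (r = (60/49 + 70) - 1*4995 = 3490/49 - 4995 = -241265/49 ≈ -4923.8)
-r = -1*(-241265/49) = 241265/49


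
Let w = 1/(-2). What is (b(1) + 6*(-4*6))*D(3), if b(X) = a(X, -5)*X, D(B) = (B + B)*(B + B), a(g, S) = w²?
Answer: -5175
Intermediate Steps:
w = -½ ≈ -0.50000
a(g, S) = ¼ (a(g, S) = (-½)² = ¼)
D(B) = 4*B² (D(B) = (2*B)*(2*B) = 4*B²)
b(X) = X/4
(b(1) + 6*(-4*6))*D(3) = ((¼)*1 + 6*(-4*6))*(4*3²) = (¼ + 6*(-24))*(4*9) = (¼ - 144)*36 = -575/4*36 = -5175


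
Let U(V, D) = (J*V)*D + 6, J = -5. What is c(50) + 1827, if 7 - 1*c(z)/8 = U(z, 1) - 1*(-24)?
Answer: 3643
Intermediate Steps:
U(V, D) = 6 - 5*D*V (U(V, D) = (-5*V)*D + 6 = -5*D*V + 6 = 6 - 5*D*V)
c(z) = -184 + 40*z (c(z) = 56 - 8*((6 - 5*1*z) - 1*(-24)) = 56 - 8*((6 - 5*z) + 24) = 56 - 8*(30 - 5*z) = 56 + (-240 + 40*z) = -184 + 40*z)
c(50) + 1827 = (-184 + 40*50) + 1827 = (-184 + 2000) + 1827 = 1816 + 1827 = 3643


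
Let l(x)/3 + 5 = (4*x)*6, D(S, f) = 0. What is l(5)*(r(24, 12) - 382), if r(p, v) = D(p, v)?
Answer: -131790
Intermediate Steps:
r(p, v) = 0
l(x) = -15 + 72*x (l(x) = -15 + 3*((4*x)*6) = -15 + 3*(24*x) = -15 + 72*x)
l(5)*(r(24, 12) - 382) = (-15 + 72*5)*(0 - 382) = (-15 + 360)*(-382) = 345*(-382) = -131790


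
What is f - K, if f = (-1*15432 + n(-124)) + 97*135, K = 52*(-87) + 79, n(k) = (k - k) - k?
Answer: 2232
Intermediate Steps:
n(k) = -k (n(k) = 0 - k = -k)
K = -4445 (K = -4524 + 79 = -4445)
f = -2213 (f = (-1*15432 - 1*(-124)) + 97*135 = (-15432 + 124) + 13095 = -15308 + 13095 = -2213)
f - K = -2213 - 1*(-4445) = -2213 + 4445 = 2232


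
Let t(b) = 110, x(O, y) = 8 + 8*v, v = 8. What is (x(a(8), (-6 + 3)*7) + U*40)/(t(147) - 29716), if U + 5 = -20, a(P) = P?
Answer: 464/14803 ≈ 0.031345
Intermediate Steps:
U = -25 (U = -5 - 20 = -25)
x(O, y) = 72 (x(O, y) = 8 + 8*8 = 8 + 64 = 72)
(x(a(8), (-6 + 3)*7) + U*40)/(t(147) - 29716) = (72 - 25*40)/(110 - 29716) = (72 - 1000)/(-29606) = -928*(-1/29606) = 464/14803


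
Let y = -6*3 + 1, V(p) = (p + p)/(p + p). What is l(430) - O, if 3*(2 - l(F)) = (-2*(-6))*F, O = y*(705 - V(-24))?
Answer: 10250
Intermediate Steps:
V(p) = 1 (V(p) = (2*p)/((2*p)) = (2*p)*(1/(2*p)) = 1)
y = -17 (y = -18 + 1 = -17)
O = -11968 (O = -17*(705 - 1*1) = -17*(705 - 1) = -17*704 = -11968)
l(F) = 2 - 4*F (l(F) = 2 - (-2*(-6))*F/3 = 2 - 4*F)
l(430) - O = (2 - 4*430) - 1*(-11968) = (2 - 1720) + 11968 = -1718 + 11968 = 10250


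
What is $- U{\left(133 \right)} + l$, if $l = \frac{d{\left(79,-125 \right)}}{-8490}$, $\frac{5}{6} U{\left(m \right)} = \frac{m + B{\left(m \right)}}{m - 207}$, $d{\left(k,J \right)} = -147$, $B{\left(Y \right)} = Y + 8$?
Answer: $\frac{93413}{20942} \approx 4.4606$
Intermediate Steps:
$B{\left(Y \right)} = 8 + Y$
$U{\left(m \right)} = \frac{6 \left(8 + 2 m\right)}{5 \left(-207 + m\right)}$ ($U{\left(m \right)} = \frac{6 \frac{m + \left(8 + m\right)}{m - 207}}{5} = \frac{6 \frac{8 + 2 m}{-207 + m}}{5} = \frac{6 \left(8 + 2 m\right)}{5 \left(-207 + m\right)}$)
$l = \frac{49}{2830}$ ($l = - \frac{147}{-8490} = \left(-147\right) \left(- \frac{1}{8490}\right) = \frac{49}{2830} \approx 0.017314$)
$- U{\left(133 \right)} + l = - \frac{12 \left(4 + 133\right)}{5 \left(-207 + 133\right)} + \frac{49}{2830} = - \frac{12 \cdot 137}{5 \left(-74\right)} + \frac{49}{2830} = - \frac{12 \left(-1\right) 137}{5 \cdot 74} + \frac{49}{2830} = \left(-1\right) \left(- \frac{822}{185}\right) + \frac{49}{2830} = \frac{822}{185} + \frac{49}{2830} = \frac{93413}{20942}$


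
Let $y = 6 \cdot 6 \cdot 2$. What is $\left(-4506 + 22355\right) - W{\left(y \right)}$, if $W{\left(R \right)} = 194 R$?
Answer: $3881$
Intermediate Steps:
$y = 72$ ($y = 36 \cdot 2 = 72$)
$\left(-4506 + 22355\right) - W{\left(y \right)} = \left(-4506 + 22355\right) - 194 \cdot 72 = 17849 - 13968 = 3881$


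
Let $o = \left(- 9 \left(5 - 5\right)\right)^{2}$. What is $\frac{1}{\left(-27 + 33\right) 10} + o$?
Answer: $\frac{1}{60} \approx 0.016667$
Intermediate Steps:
$o = 0$ ($o = \left(- 9 \left(5 - 5\right)\right)^{2} = \left(\left(-9\right) 0\right)^{2} = 0^{2} = 0$)
$\frac{1}{\left(-27 + 33\right) 10} + o = \frac{1}{\left(-27 + 33\right) 10} + 0 = \frac{1}{6 \cdot 10} + 0 = \frac{1}{60} + 0 = \frac{1}{60}$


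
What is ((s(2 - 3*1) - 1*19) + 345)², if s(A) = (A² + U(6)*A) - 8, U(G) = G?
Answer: 97969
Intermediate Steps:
s(A) = -8 + A² + 6*A (s(A) = (A² + 6*A) - 8 = -8 + A² + 6*A)
((s(2 - 3*1) - 1*19) + 345)² = (((-8 + (2 - 3*1)² + 6*(2 - 3*1)) - 1*19) + 345)² = (((-8 + (2 - 3)² + 6*(2 - 3)) - 19) + 345)² = (((-8 + (-1)² + 6*(-1)) - 19) + 345)² = (((-8 + 1 - 6) - 19) + 345)² = ((-13 - 19) + 345)² = (-32 + 345)² = 313² = 97969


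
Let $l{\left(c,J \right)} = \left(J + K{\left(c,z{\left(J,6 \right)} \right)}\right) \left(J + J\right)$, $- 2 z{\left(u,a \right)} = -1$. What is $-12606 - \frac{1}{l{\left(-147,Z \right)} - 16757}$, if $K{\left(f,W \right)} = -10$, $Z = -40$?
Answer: $- \frac{160814741}{12757} \approx -12606.0$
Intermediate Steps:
$z{\left(u,a \right)} = \frac{1}{2}$ ($z{\left(u,a \right)} = \left(- \frac{1}{2}\right) \left(-1\right) = \frac{1}{2}$)
$l{\left(c,J \right)} = 2 J \left(-10 + J\right)$ ($l{\left(c,J \right)} = \left(J - 10\right) \left(J + J\right) = \left(-10 + J\right) 2 J = 2 J \left(-10 + J\right)$)
$-12606 - \frac{1}{l{\left(-147,Z \right)} - 16757} = -12606 - \frac{1}{2 \left(-40\right) \left(-10 - 40\right) - 16757} = -12606 - \frac{1}{2 \left(-40\right) \left(-50\right) - 16757} = -12606 - \frac{1}{4000 - 16757} = -12606 - \frac{1}{-12757} = -12606 - - \frac{1}{12757} = -12606 + \frac{1}{12757} = - \frac{160814741}{12757}$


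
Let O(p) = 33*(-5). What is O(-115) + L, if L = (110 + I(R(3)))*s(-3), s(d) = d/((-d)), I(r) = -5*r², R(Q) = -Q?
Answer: -230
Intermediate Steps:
O(p) = -165
s(d) = -1 (s(d) = d*(-1/d) = -1)
L = -65 (L = (110 - 5*(-1*3)²)*(-1) = (110 - 5*(-3)²)*(-1) = (110 - 5*9)*(-1) = (110 - 45)*(-1) = 65*(-1) = -65)
O(-115) + L = -165 - 65 = -230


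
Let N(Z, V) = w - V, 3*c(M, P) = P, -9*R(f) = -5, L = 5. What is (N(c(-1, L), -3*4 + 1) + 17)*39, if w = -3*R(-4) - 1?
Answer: 988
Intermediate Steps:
R(f) = 5/9 (R(f) = -⅑*(-5) = 5/9)
c(M, P) = P/3
w = -8/3 (w = -3*5/9 - 1 = -5/3 - 1 = -8/3 ≈ -2.6667)
N(Z, V) = -8/3 - V
(N(c(-1, L), -3*4 + 1) + 17)*39 = ((-8/3 - (-3*4 + 1)) + 17)*39 = ((-8/3 - (-12 + 1)) + 17)*39 = ((-8/3 - 1*(-11)) + 17)*39 = ((-8/3 + 11) + 17)*39 = (25/3 + 17)*39 = (76/3)*39 = 988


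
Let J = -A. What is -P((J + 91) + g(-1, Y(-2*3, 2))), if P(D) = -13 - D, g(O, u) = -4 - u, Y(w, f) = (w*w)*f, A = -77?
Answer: 105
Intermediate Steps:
Y(w, f) = f*w**2 (Y(w, f) = w**2*f = f*w**2)
J = 77 (J = -1*(-77) = 77)
-P((J + 91) + g(-1, Y(-2*3, 2))) = -(-13 - ((77 + 91) + (-4 - 2*(-2*3)**2))) = -(-13 - (168 + (-4 - 2*(-6)**2))) = -(-13 - (168 + (-4 - 2*36))) = -(-13 - (168 + (-4 - 1*72))) = -(-13 - (168 + (-4 - 72))) = -(-13 - (168 - 76)) = -(-13 - 1*92) = -(-13 - 92) = -1*(-105) = 105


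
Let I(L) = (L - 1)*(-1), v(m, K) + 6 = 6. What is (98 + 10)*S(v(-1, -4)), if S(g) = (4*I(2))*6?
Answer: -2592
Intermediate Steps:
v(m, K) = 0 (v(m, K) = -6 + 6 = 0)
I(L) = 1 - L (I(L) = (-1 + L)*(-1) = 1 - L)
S(g) = -24 (S(g) = (4*(1 - 1*2))*6 = (4*(1 - 2))*6 = (4*(-1))*6 = -4*6 = -24)
(98 + 10)*S(v(-1, -4)) = (98 + 10)*(-24) = 108*(-24) = -2592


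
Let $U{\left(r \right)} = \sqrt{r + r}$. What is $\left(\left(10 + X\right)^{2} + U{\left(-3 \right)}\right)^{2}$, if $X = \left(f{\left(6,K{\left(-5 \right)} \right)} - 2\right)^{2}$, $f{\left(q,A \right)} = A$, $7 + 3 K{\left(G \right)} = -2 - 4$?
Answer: $\frac{41371927435}{6561} + \frac{406802 i \sqrt{6}}{81} \approx 6.3057 \cdot 10^{6} + 12302.0 i$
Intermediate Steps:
$K{\left(G \right)} = - \frac{13}{3}$ ($K{\left(G \right)} = - \frac{7}{3} + \frac{-2 - 4}{3} = - \frac{7}{3} + \frac{1}{3} \left(-6\right) = - \frac{7}{3} - 2 = - \frac{13}{3}$)
$X = \frac{361}{9}$ ($X = \left(- \frac{13}{3} - 2\right)^{2} = \left(- \frac{19}{3}\right)^{2} = \frac{361}{9} \approx 40.111$)
$U{\left(r \right)} = \sqrt{2} \sqrt{r}$ ($U{\left(r \right)} = \sqrt{2 r} = \sqrt{2} \sqrt{r}$)
$\left(\left(10 + X\right)^{2} + U{\left(-3 \right)}\right)^{2} = \left(\left(10 + \frac{361}{9}\right)^{2} + \sqrt{2} \sqrt{-3}\right)^{2} = \left(\left(\frac{451}{9}\right)^{2} + \sqrt{2} i \sqrt{3}\right)^{2} = \left(\frac{203401}{81} + i \sqrt{6}\right)^{2}$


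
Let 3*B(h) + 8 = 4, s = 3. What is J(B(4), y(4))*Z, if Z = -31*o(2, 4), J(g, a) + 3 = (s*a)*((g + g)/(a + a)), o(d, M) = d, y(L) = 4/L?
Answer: 434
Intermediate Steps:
B(h) = -4/3 (B(h) = -8/3 + (⅓)*4 = -8/3 + 4/3 = -4/3)
J(g, a) = -3 + 3*g (J(g, a) = -3 + (3*a)*((g + g)/(a + a)) = -3 + (3*a)*((2*g)/((2*a))) = -3 + (3*a)*((2*g)*(1/(2*a))) = -3 + (3*a)*(g/a) = -3 + 3*g)
Z = -62 (Z = -31*2 = -62)
J(B(4), y(4))*Z = (-3 + 3*(-4/3))*(-62) = (-3 - 4)*(-62) = -7*(-62) = 434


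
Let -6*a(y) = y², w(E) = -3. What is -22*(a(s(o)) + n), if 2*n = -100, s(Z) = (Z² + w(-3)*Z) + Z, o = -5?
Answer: 16775/3 ≈ 5591.7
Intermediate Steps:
s(Z) = Z² - 2*Z (s(Z) = (Z² - 3*Z) + Z = Z² - 2*Z)
a(y) = -y²/6
n = -50 (n = (½)*(-100) = -50)
-22*(a(s(o)) + n) = -22*(-25*(-2 - 5)²/6 - 50) = -22*(-(-5*(-7))²/6 - 50) = -22*(-⅙*35² - 50) = -22*(-⅙*1225 - 50) = -22*(-1225/6 - 50) = -22*(-1525/6) = 16775/3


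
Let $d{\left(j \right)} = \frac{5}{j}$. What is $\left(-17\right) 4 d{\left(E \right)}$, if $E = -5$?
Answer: $68$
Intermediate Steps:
$\left(-17\right) 4 d{\left(E \right)} = \left(-17\right) 4 \frac{5}{-5} = - 68 \cdot 5 \left(- \frac{1}{5}\right) = \left(-68\right) \left(-1\right) = 68$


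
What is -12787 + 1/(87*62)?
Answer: -68973077/5394 ≈ -12787.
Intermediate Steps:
-12787 + 1/(87*62) = -12787 + 1/5394 = -68973077/5394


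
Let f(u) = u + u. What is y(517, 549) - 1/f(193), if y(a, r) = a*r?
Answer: 109559537/386 ≈ 2.8383e+5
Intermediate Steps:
f(u) = 2*u
y(517, 549) - 1/f(193) = 517*549 - 1/(2*193) = 283833 - 1/386 = 109559537/386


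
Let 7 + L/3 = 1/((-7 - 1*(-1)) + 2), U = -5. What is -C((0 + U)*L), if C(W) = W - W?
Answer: 0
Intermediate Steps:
L = -87/4 (L = -21 + 3/((-7 - 1*(-1)) + 2) = -21 + 3/((-7 + 1) + 2) = -21 + 3/(-6 + 2) = -21 + 3/(-4) = -21 + 3*(-1/4) = -21 - 3/4 = -87/4 ≈ -21.750)
C(W) = 0
-C((0 + U)*L) = -1*0 = 0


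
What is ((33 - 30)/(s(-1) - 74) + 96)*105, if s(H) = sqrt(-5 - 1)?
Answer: 27617625/2741 - 315*I*sqrt(6)/5482 ≈ 10076.0 - 0.14075*I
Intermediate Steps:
s(H) = I*sqrt(6) (s(H) = sqrt(-6) = I*sqrt(6))
((33 - 30)/(s(-1) - 74) + 96)*105 = ((33 - 30)/(I*sqrt(6) - 74) + 96)*105 = (3/(-74 + I*sqrt(6)) + 96)*105 = (96 + 3/(-74 + I*sqrt(6)))*105 = 10080 + 315/(-74 + I*sqrt(6))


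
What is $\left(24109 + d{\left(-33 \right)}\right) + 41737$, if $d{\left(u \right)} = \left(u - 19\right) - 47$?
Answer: $65747$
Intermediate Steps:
$d{\left(u \right)} = -66 + u$ ($d{\left(u \right)} = \left(-19 + u\right) - 47 = -66 + u$)
$\left(24109 + d{\left(-33 \right)}\right) + 41737 = \left(24109 - 99\right) + 41737 = 24010 + 41737 = 65747$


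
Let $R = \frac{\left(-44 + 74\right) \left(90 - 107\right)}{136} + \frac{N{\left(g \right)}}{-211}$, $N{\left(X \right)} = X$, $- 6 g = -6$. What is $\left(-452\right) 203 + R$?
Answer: $- \frac{77445233}{844} \approx -91760.0$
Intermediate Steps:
$g = 1$ ($g = \left(- \frac{1}{6}\right) \left(-6\right) = 1$)
$R = - \frac{3169}{844}$ ($R = \frac{\left(-44 + 74\right) \left(90 - 107\right)}{136} + 1 \frac{1}{-211} = 30 \left(-17\right) \frac{1}{136} + 1 \left(- \frac{1}{211}\right) = \left(-510\right) \frac{1}{136} - \frac{1}{211} = - \frac{15}{4} - \frac{1}{211} = - \frac{3169}{844} \approx -3.7547$)
$\left(-452\right) 203 + R = \left(-452\right) 203 - \frac{3169}{844} = -91756 - \frac{3169}{844} = - \frac{77445233}{844}$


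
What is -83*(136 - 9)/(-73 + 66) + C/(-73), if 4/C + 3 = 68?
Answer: 50017017/33215 ≈ 1505.9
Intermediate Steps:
C = 4/65 (C = 4/(-3 + 68) = 4/65 ≈ 0.061538)
-83*(136 - 9)/(-73 + 66) + C/(-73) = -83*(136 - 9)/(-73 + 66) + (4/65)/(-73) = -83/((-7/127)) + (4/65)*(-1/73) = -83/((-7*1/127)) - 4/4745 = -83/(-7/127) - 4/4745 = -83*(-127/7) - 4/4745 = 10541/7 - 4/4745 = 50017017/33215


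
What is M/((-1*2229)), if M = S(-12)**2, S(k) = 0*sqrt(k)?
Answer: 0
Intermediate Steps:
S(k) = 0
M = 0 (M = 0**2 = 0)
M/((-1*2229)) = 0/((-1*2229)) = 0/(-2229) = 0*(-1/2229) = 0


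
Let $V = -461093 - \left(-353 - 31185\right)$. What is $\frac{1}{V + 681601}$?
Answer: $\frac{1}{252046} \approx 3.9675 \cdot 10^{-6}$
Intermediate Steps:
$V = -429555$ ($V = -461093 - \left(-353 - 31185\right) = -461093 - -31538 = -461093 + 31538 = -429555$)
$\frac{1}{V + 681601} = \frac{1}{-429555 + 681601} = \frac{1}{252046}$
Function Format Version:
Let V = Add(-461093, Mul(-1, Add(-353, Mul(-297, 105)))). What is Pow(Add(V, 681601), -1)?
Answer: Rational(1, 252046) ≈ 3.9675e-6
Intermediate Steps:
V = -429555 (V = Add(-461093, Mul(-1, Add(-353, -31185))) = Add(-461093, Mul(-1, -31538)) = Add(-461093, 31538) = -429555)
Pow(Add(V, 681601), -1) = Pow(Add(-429555, 681601), -1) = Pow(252046, -1) = Rational(1, 252046)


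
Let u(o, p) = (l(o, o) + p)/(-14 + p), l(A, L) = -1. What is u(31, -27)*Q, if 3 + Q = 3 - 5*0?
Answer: 0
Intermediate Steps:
Q = 0 (Q = -3 + (3 - 5*0) = -3 + (3 + 0) = -3 + 3 = 0)
u(o, p) = (-1 + p)/(-14 + p)
u(31, -27)*Q = ((-1 - 27)/(-14 - 27))*0 = (-28/(-41))*0 = -1/41*(-28)*0 = (28/41)*0 = 0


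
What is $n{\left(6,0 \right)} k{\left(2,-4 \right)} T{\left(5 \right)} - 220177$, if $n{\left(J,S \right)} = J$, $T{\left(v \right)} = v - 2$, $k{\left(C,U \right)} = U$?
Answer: $-220249$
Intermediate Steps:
$T{\left(v \right)} = -2 + v$
$n{\left(6,0 \right)} k{\left(2,-4 \right)} T{\left(5 \right)} - 220177 = 6 \left(-4\right) \left(-2 + 5\right) - 220177 = \left(-24\right) 3 - 220177 = -72 - 220177 = -220249$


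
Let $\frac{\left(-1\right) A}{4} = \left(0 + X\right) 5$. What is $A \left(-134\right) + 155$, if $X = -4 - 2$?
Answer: $-15925$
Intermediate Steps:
$X = -6$ ($X = -4 - 2 = -6$)
$A = 120$ ($A = - 4 \left(0 - 6\right) 5 = - 4 \left(\left(-6\right) 5\right) = \left(-4\right) \left(-30\right) = 120$)
$A \left(-134\right) + 155 = 120 \left(-134\right) + 155 = -16080 + 155 = -15925$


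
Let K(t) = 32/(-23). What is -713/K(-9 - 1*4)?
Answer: 16399/32 ≈ 512.47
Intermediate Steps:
K(t) = -32/23 (K(t) = 32*(-1/23) = -32/23)
-713/K(-9 - 1*4) = -713/(-32/23) = -713*(-23/32) = 16399/32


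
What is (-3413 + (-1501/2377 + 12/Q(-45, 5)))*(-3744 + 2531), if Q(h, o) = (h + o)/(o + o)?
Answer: 9851176929/2377 ≈ 4.1444e+6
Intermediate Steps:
Q(h, o) = (h + o)/(2*o) (Q(h, o) = (h + o)/((2*o)) = (h + o)*(1/(2*o)) = (h + o)/(2*o))
(-3413 + (-1501/2377 + 12/Q(-45, 5)))*(-3744 + 2531) = (-3413 + (-1501/2377 + 12/(((½)*(-45 + 5)/5))))*(-3744 + 2531) = (-3413 + (-1501*1/2377 + 12/(((½)*(⅕)*(-40)))))*(-1213) = (-3413 + (-1501/2377 + 12/(-4)))*(-1213) = (-3413 + (-1501/2377 + 12*(-¼)))*(-1213) = (-3413 + (-1501/2377 - 3))*(-1213) = (-3413 - 8632/2377)*(-1213) = -8121333/2377*(-1213) = 9851176929/2377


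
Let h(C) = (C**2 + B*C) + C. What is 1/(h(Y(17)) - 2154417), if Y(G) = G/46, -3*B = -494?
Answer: -6348/13675849595 ≈ -4.6418e-7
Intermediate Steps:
B = 494/3 (B = -1/3*(-494) = 494/3 ≈ 164.67)
Y(G) = G/46 (Y(G) = G*(1/46) = G/46)
h(C) = C**2 + 497*C/3 (h(C) = (C**2 + 494*C/3) + C = C**2 + 497*C/3)
1/(h(Y(17)) - 2154417) = 1/(((1/46)*17)*(497 + 3*((1/46)*17))/3 - 2154417) = 1/((1/3)*(17/46)*(497 + 3*(17/46)) - 2154417) = 1/((1/3)*(17/46)*(497 + 51/46) - 2154417) = 1/((1/3)*(17/46)*(22913/46) - 2154417) = 1/(389521/6348 - 2154417) = 1/(-13675849595/6348) = -6348/13675849595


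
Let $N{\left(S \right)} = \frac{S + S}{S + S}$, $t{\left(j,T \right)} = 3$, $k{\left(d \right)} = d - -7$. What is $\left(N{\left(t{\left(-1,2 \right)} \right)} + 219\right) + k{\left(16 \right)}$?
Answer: $243$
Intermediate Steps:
$k{\left(d \right)} = 7 + d$ ($k{\left(d \right)} = d + 7 = 7 + d$)
$N{\left(S \right)} = 1$ ($N{\left(S \right)} = \frac{2 S}{2 S} = 2 S \frac{1}{2 S} = 1$)
$\left(N{\left(t{\left(-1,2 \right)} \right)} + 219\right) + k{\left(16 \right)} = \left(1 + 219\right) + \left(7 + 16\right) = 220 + 23 = 243$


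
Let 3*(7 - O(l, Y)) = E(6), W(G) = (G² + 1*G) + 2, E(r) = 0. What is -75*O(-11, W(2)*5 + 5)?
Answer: -525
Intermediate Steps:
W(G) = 2 + G + G² (W(G) = (G² + G) + 2 = (G + G²) + 2 = 2 + G + G²)
O(l, Y) = 7 (O(l, Y) = 7 - ⅓*0 = 7 + 0 = 7)
-75*O(-11, W(2)*5 + 5) = -75*7 = -525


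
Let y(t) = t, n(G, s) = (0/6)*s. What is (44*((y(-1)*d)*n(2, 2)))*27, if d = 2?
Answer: 0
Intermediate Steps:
n(G, s) = 0 (n(G, s) = (0*(1/6))*s = 0*s = 0)
(44*((y(-1)*d)*n(2, 2)))*27 = (44*(-1*2*0))*27 = (44*(-2*0))*27 = (44*0)*27 = 0*27 = 0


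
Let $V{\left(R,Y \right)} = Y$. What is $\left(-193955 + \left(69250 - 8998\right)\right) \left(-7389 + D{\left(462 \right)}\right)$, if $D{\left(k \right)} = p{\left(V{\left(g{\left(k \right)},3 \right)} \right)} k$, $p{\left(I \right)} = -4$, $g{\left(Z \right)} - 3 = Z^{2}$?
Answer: $1235014611$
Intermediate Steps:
$g{\left(Z \right)} = 3 + Z^{2}$
$D{\left(k \right)} = - 4 k$
$\left(-193955 + \left(69250 - 8998\right)\right) \left(-7389 + D{\left(462 \right)}\right) = \left(-193955 + \left(69250 - 8998\right)\right) \left(-7389 - 1848\right) = \left(-193955 + 60252\right) \left(-7389 - 1848\right) = \left(-133703\right) \left(-9237\right) = 1235014611$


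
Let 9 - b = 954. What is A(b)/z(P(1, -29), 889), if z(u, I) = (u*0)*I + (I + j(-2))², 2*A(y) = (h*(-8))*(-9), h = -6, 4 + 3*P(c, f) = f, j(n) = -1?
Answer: -3/10952 ≈ -0.00027392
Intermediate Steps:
b = -945 (b = 9 - 1*954 = 9 - 954 = -945)
P(c, f) = -4/3 + f/3
A(y) = -216 (A(y) = (-6*(-8)*(-9))/2 = (48*(-9))/2 = (½)*(-432) = -216)
z(u, I) = (-1 + I)² (z(u, I) = (u*0)*I + (I - 1)² = 0*I + (-1 + I)² = 0 + (-1 + I)² = (-1 + I)²)
A(b)/z(P(1, -29), 889) = -216/(-1 + 889)² = -216/(888²) = -216/788544 = -216*1/788544 = -3/10952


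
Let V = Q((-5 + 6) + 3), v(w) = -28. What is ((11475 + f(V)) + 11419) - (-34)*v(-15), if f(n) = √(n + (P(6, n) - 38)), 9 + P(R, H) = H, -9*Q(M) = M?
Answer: 21942 + I*√431/3 ≈ 21942.0 + 6.9202*I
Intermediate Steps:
Q(M) = -M/9
P(R, H) = -9 + H
V = -4/9 (V = -((-5 + 6) + 3)/9 = -(1 + 3)/9 = -⅑*4 = -4/9 ≈ -0.44444)
f(n) = √(-47 + 2*n) (f(n) = √(n + ((-9 + n) - 38)) = √(n + (-47 + n)) = √(-47 + 2*n))
((11475 + f(V)) + 11419) - (-34)*v(-15) = ((11475 + √(-47 + 2*(-4/9))) + 11419) - (-34)*(-28) = ((11475 + √(-47 - 8/9)) + 11419) - 1*952 = ((11475 + √(-431/9)) + 11419) - 952 = ((11475 + I*√431/3) + 11419) - 952 = (22894 + I*√431/3) - 952 = 21942 + I*√431/3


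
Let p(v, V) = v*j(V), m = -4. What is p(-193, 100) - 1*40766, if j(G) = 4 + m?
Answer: -40766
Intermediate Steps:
j(G) = 0 (j(G) = 4 - 4 = 0)
p(v, V) = 0 (p(v, V) = v*0 = 0)
p(-193, 100) - 1*40766 = 0 - 1*40766 = 0 - 40766 = -40766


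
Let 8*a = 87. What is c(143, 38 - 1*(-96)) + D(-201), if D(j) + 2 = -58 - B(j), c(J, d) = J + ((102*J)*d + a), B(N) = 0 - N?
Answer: 15635335/8 ≈ 1.9544e+6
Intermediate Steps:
a = 87/8 (a = (⅛)*87 = 87/8 ≈ 10.875)
B(N) = -N
c(J, d) = 87/8 + J + 102*J*d (c(J, d) = J + ((102*J)*d + 87/8) = J + (102*J*d + 87/8) = J + (87/8 + 102*J*d) = 87/8 + J + 102*J*d)
D(j) = -60 + j (D(j) = -2 + (-58 - (-1)*j) = -2 + (-58 + j) = -60 + j)
c(143, 38 - 1*(-96)) + D(-201) = (87/8 + 143 + 102*143*(38 - 1*(-96))) + (-60 - 201) = (87/8 + 143 + 102*143*(38 + 96)) - 261 = (87/8 + 143 + 102*143*134) - 261 = (87/8 + 143 + 1954524) - 261 = 15637423/8 - 261 = 15635335/8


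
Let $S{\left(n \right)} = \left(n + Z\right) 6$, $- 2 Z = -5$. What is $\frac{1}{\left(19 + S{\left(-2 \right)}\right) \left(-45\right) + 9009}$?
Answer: $\frac{1}{8019} \approx 0.0001247$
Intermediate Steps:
$Z = \frac{5}{2}$ ($Z = \left(- \frac{1}{2}\right) \left(-5\right) = \frac{5}{2} \approx 2.5$)
$S{\left(n \right)} = 15 + 6 n$ ($S{\left(n \right)} = \left(n + \frac{5}{2}\right) 6 = \left(\frac{5}{2} + n\right) 6 = 15 + 6 n$)
$\frac{1}{\left(19 + S{\left(-2 \right)}\right) \left(-45\right) + 9009} = \frac{1}{\left(19 + \left(15 + 6 \left(-2\right)\right)\right) \left(-45\right) + 9009} = \frac{1}{\left(19 + \left(15 - 12\right)\right) \left(-45\right) + 9009} = \frac{1}{\left(19 + 3\right) \left(-45\right) + 9009} = \frac{1}{22 \left(-45\right) + 9009} = \frac{1}{-990 + 9009} = \frac{1}{8019}$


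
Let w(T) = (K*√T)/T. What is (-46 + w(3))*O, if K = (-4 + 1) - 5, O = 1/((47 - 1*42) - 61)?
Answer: 23/28 + √3/21 ≈ 0.90391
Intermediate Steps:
O = -1/56 (O = 1/((47 - 42) - 61) = 1/(5 - 61) = 1/(-56) = -1/56 ≈ -0.017857)
K = -8 (K = -3 - 5 = -8)
w(T) = -8/√T (w(T) = (-8*√T)/T = -8/√T)
(-46 + w(3))*O = (-46 - 8*√3/3)*(-1/56) = 23/28 + √3/21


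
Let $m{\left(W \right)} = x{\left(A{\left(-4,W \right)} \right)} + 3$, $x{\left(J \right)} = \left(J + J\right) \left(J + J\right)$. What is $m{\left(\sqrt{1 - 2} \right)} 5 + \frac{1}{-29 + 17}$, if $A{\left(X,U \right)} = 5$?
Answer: $\frac{6179}{12} \approx 514.92$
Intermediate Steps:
$x{\left(J \right)} = 4 J^{2}$ ($x{\left(J \right)} = 2 J 2 J = 4 J^{2}$)
$m{\left(W \right)} = 103$ ($m{\left(W \right)} = 4 \cdot 5^{2} + 3 = 4 \cdot 25 + 3 = 100 + 3 = 103$)
$m{\left(\sqrt{1 - 2} \right)} 5 + \frac{1}{-29 + 17} = 103 \cdot 5 + \frac{1}{-29 + 17} = 515 + \frac{1}{-12} = 515 - \frac{1}{12} = \frac{6179}{12}$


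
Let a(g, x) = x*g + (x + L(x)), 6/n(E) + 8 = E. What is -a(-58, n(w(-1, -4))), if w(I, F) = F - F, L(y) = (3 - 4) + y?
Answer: -41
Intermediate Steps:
L(y) = -1 + y
w(I, F) = 0
n(E) = 6/(-8 + E)
a(g, x) = -1 + 2*x + g*x (a(g, x) = x*g + (x + (-1 + x)) = g*x + (-1 + 2*x) = -1 + 2*x + g*x)
-a(-58, n(w(-1, -4))) = -(-1 + 2*(6/(-8 + 0)) - 348/(-8 + 0)) = -(-1 + 2*(6/(-8)) - 348/(-8)) = -(-1 + 2*(6*(-⅛)) - 348*(-1)/8) = -(-1 + 2*(-¾) - 58*(-¾)) = -(-1 - 3/2 + 87/2) = -1*41 = -41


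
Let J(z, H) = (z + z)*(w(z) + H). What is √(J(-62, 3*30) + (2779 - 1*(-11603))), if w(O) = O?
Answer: √10910 ≈ 104.45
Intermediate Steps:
J(z, H) = 2*z*(H + z) (J(z, H) = (z + z)*(z + H) = (2*z)*(H + z) = 2*z*(H + z))
√(J(-62, 3*30) + (2779 - 1*(-11603))) = √(2*(-62)*(3*30 - 62) + (2779 - 1*(-11603))) = √(2*(-62)*(90 - 62) + (2779 + 11603)) = √(2*(-62)*28 + 14382) = √(-3472 + 14382) = √10910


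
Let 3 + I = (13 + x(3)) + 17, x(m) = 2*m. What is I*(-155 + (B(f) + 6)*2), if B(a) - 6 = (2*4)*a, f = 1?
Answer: -3795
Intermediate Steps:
B(a) = 6 + 8*a (B(a) = 6 + (2*4)*a = 6 + 8*a)
I = 33 (I = -3 + ((13 + 2*3) + 17) = -3 + ((13 + 6) + 17) = -3 + (19 + 17) = -3 + 36 = 33)
I*(-155 + (B(f) + 6)*2) = 33*(-155 + ((6 + 8*1) + 6)*2) = 33*(-155 + ((6 + 8) + 6)*2) = 33*(-155 + (14 + 6)*2) = 33*(-155 + 20*2) = 33*(-155 + 40) = 33*(-115) = -3795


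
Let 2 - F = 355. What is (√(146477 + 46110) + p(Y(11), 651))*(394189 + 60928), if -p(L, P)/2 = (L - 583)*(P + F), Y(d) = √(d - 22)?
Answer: 158138593756 + 455117*√192587 - 271249732*I*√11 ≈ 1.5834e+11 - 8.9963e+8*I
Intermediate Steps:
F = -353 (F = 2 - 1*355 = 2 - 355 = -353)
Y(d) = √(-22 + d)
p(L, P) = -2*(-583 + L)*(-353 + P) (p(L, P) = -2*(L - 583)*(P - 353) = -2*(-583 + L)*(-353 + P))
(√(146477 + 46110) + p(Y(11), 651))*(394189 + 60928) = (√(146477 + 46110) + (-411598 + 706*√(-22 + 11) + 1166*651 - 2*√(-22 + 11)*651))*(394189 + 60928) = (√192587 + (-411598 + 706*√(-11) + 759066 - 2*√(-11)*651))*455117 = (√192587 + (-411598 + 706*(I*√11) + 759066 - 2*I*√11*651))*455117 = (√192587 + (-411598 + 706*I*√11 + 759066 - 1302*I*√11))*455117 = (√192587 + (347468 - 596*I*√11))*455117 = (347468 + √192587 - 596*I*√11)*455117 = 158138593756 + 455117*√192587 - 271249732*I*√11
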